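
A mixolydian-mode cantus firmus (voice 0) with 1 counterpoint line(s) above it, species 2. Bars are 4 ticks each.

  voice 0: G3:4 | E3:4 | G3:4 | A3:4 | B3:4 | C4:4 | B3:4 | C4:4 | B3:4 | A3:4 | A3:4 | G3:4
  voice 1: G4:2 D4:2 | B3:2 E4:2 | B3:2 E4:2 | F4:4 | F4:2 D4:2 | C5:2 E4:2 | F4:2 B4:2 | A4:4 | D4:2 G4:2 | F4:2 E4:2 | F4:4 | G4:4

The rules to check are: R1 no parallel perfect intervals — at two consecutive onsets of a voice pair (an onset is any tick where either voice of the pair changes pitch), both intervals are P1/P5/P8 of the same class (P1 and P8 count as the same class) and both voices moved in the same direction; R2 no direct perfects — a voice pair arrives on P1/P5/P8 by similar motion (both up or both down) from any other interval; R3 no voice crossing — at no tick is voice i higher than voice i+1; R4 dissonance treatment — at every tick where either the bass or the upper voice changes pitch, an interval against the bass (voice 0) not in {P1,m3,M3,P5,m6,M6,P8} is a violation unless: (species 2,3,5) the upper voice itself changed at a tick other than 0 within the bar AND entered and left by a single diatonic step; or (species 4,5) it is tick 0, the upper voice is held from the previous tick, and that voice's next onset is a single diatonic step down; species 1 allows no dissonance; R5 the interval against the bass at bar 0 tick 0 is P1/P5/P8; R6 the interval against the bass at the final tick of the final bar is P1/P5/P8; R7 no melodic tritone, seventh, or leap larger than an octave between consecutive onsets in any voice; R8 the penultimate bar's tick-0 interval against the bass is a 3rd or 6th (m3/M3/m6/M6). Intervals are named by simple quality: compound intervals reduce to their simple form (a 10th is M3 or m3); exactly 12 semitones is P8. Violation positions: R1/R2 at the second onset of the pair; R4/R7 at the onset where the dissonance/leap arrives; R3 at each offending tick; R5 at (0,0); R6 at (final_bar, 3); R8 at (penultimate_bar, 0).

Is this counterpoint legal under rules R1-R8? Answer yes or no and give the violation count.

bar 0: v0=G3 v1=G4 (P8)
bar 1: v0=E3 v1=B3 (P5)
bar 2: v0=G3 v1=B3 (M3)
bar 3: v0=A3 v1=F4 (m6)
bar 4: v0=B3 v1=F4 (TT)
bar 5: v0=C4 v1=C5 (P8)
bar 6: v0=B3 v1=F4 (TT)
bar 7: v0=C4 v1=A4 (M6)
bar 8: v0=B3 v1=D4 (m3)
bar 9: v0=A3 v1=F4 (m6)
bar 10: v0=A3 v1=F4 (m6)
bar 11: v0=G3 v1=G4 (P8)
  R1 @ bar1.0: G3/D4 P5 -> E3/B3 P5 similar
  R4 @ bar4.0: B3/F4 TT untreated
  R2 @ bar5.0: B3/D4 m3 -> C4/C5 P8 similar
  R7 @ bar5.0: D4->C5 leap 10st
  R4 @ bar6.0: B3/F4 TT untreated
  R7 @ bar6.2: F4->B4 leap 6st

No (6 violations)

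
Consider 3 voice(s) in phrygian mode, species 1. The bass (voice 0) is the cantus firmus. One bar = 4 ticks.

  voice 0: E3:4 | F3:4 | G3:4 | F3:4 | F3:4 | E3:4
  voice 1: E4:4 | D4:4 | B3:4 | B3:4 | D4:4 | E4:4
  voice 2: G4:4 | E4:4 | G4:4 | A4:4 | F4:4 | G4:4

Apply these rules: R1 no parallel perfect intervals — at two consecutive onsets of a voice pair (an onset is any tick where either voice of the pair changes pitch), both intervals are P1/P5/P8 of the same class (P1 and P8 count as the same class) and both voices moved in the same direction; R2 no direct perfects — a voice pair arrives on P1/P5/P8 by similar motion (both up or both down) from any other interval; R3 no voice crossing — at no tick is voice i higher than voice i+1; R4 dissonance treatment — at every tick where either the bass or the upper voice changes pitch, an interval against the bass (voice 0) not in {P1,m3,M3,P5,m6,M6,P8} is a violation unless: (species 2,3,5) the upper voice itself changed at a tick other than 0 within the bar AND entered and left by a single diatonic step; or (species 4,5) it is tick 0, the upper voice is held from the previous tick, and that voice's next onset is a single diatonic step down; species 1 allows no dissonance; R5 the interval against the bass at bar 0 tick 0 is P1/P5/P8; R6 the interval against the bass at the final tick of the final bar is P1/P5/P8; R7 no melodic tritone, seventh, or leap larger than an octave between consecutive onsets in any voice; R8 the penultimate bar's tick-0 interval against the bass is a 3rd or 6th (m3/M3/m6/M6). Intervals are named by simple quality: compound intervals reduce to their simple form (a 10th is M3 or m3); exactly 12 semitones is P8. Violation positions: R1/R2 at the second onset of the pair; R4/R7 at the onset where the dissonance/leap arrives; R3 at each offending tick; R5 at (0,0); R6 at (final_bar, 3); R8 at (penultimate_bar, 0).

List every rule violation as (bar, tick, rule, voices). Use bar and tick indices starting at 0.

bar 0: v0=E3 v1=E4 v2=G4 downbeat m3
bar 1: v0=F3 v1=D4 v2=E4 downbeat M7
bar 2: v0=G3 v1=B3 v2=G4 downbeat P8
bar 3: v0=F3 v1=B3 v2=A4 downbeat M3
bar 4: v0=F3 v1=D4 v2=F4 downbeat P8
bar 5: v0=E3 v1=E4 v2=G4 downbeat m3
  -> R5 @ bar 0 tick 0 v(0, 2): opens on m3
  -> R4 @ bar 1 tick 0 v(0, 2): F3/E4 M7 untreated
  -> R2 @ bar 2 tick 0 v(0, 2): F3/E4 M7 -> G3/G4 P8 similar
  -> R4 @ bar 3 tick 0 v(0, 1): F3/B3 TT untreated
  -> R8 @ bar 4 tick 0 v(0, 2): penult P8 not 3rd/6th
  -> R6 @ bar 5 tick 3 v(0, 2): closes on m3

(0, 0, R5, (0, 2))
(1, 0, R4, (0, 2))
(2, 0, R2, (0, 2))
(3, 0, R4, (0, 1))
(4, 0, R8, (0, 2))
(5, 3, R6, (0, 2))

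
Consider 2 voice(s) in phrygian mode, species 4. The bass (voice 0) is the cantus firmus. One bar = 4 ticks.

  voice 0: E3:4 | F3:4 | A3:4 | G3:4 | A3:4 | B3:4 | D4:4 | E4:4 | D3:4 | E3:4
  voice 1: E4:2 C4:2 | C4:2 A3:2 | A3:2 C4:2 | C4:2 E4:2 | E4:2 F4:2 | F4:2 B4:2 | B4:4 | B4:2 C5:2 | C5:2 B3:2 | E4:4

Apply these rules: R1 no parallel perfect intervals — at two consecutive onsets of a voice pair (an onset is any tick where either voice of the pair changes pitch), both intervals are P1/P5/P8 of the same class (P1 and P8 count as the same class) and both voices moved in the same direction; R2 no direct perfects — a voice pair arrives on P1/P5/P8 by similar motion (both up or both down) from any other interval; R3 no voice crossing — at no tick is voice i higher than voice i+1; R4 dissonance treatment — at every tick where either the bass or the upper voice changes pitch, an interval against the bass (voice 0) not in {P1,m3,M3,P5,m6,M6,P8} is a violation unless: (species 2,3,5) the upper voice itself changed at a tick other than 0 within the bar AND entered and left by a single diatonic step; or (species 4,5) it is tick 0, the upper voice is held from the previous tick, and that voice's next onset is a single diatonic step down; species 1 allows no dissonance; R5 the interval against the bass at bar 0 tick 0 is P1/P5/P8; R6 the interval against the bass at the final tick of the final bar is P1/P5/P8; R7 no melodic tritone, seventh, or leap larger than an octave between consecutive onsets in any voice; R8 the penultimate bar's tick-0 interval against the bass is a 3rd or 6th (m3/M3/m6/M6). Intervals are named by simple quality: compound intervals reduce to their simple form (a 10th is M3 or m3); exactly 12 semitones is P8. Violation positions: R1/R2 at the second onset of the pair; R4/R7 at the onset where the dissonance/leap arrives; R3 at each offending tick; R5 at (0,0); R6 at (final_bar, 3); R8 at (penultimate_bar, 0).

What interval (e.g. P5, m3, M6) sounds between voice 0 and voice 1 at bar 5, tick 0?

TT

voice 0=B3 voice 1=F4 -> TT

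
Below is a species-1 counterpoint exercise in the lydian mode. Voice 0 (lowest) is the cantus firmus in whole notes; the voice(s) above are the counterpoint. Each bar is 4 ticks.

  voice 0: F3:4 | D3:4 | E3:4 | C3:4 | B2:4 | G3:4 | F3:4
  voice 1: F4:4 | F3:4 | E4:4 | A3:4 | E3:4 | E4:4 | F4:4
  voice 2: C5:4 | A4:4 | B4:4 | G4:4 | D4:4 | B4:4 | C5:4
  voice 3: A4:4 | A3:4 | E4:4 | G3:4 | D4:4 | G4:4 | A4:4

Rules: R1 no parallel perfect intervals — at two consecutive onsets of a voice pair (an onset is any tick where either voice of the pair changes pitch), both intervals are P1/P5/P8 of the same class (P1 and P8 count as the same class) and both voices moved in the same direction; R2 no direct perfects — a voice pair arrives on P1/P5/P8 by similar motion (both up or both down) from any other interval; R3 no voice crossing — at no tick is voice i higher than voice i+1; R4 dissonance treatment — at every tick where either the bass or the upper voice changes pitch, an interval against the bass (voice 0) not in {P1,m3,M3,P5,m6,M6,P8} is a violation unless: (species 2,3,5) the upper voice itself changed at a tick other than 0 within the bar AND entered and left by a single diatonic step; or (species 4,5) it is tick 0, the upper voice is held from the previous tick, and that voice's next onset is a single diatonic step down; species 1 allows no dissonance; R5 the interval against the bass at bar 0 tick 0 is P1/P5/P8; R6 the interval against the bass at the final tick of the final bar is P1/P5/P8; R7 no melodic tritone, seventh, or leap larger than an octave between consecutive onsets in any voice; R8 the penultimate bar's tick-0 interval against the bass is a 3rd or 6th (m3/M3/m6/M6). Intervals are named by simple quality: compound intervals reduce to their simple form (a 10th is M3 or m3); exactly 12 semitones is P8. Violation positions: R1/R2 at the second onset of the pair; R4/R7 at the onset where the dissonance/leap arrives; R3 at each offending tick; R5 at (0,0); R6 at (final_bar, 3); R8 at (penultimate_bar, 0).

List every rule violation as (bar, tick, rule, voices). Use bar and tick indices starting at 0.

(0, 0, R3, (2, 3))
(0, 0, R5, (0, 3))
(0, 1, R3, (2, 3))
(0, 2, R3, (2, 3))
(0, 3, R3, (2, 3))
(1, 0, R1, (0, 2))
(1, 0, R2, (0, 3))
(1, 0, R2, (2, 3))
(1, 0, R3, (2, 3))
(1, 1, R3, (2, 3))
(1, 2, R3, (2, 3))
(1, 3, R3, (2, 3))
(2, 0, R1, (0, 2))
(2, 0, R2, (0, 1))
(2, 0, R2, (0, 3))
(2, 0, R2, (1, 2))
(2, 0, R2, (1, 3))
(2, 0, R2, (2, 3))
(2, 0, R3, (2, 3))
(2, 0, R7, (1,))
(2, 1, R3, (2, 3))
(2, 2, R3, (2, 3))
(2, 3, R3, (2, 3))
(3, 0, R1, (0, 2))
(3, 0, R2, (0, 3))
(3, 0, R2, (2, 3))
(3, 0, R3, (2, 3))
(3, 1, R3, (2, 3))
(3, 2, R3, (2, 3))
(3, 3, R3, (2, 3))
(4, 0, R4, (0, 1))
(5, 0, R2, (0, 3))
(5, 0, R2, (1, 2))
(5, 0, R3, (2, 3))
(5, 0, R8, (0, 3))
(5, 1, R3, (2, 3))
(5, 2, R3, (2, 3))
(5, 3, R3, (2, 3))
(6, 0, R1, (1, 2))
(6, 0, R3, (2, 3))
(6, 1, R3, (2, 3))
(6, 2, R3, (2, 3))
(6, 3, R3, (2, 3))
(6, 3, R6, (0, 3))

bar 0: v0=F3 v1=F4 v2=C5 v3=A4 downbeat M3
bar 1: v0=D3 v1=F3 v2=A4 v3=A3 downbeat P5
bar 2: v0=E3 v1=E4 v2=B4 v3=E4 downbeat P8
bar 3: v0=C3 v1=A3 v2=G4 v3=G3 downbeat P5
bar 4: v0=B2 v1=E3 v2=D4 v3=D4 downbeat m3
bar 5: v0=G3 v1=E4 v2=B4 v3=G4 downbeat P8
bar 6: v0=F3 v1=F4 v2=C5 v3=A4 downbeat M3
  -> R3 @ bar 0 tick 0 v(2, 3): C5 above A4
  -> R5 @ bar 0 tick 0 v(0, 3): opens on M3
  -> R3 @ bar 0 tick 1 v(2, 3): C5 above A4
  -> R3 @ bar 0 tick 2 v(2, 3): C5 above A4
  -> R3 @ bar 0 tick 3 v(2, 3): C5 above A4
  -> R1 @ bar 1 tick 0 v(0, 2): F3/C5 P5 -> D3/A4 P5 similar
  -> R2 @ bar 1 tick 0 v(0, 3): F3/A4 M3 -> D3/A3 P5 similar
  -> R2 @ bar 1 tick 0 v(2, 3): C5/A4 m3 -> A4/A3 P8 similar
  -> R3 @ bar 1 tick 0 v(2, 3): A4 above A3
  -> R3 @ bar 1 tick 1 v(2, 3): A4 above A3
  -> R3 @ bar 1 tick 2 v(2, 3): A4 above A3
  -> R3 @ bar 1 tick 3 v(2, 3): A4 above A3
  -> R1 @ bar 2 tick 0 v(0, 2): D3/A4 P5 -> E3/B4 P5 similar
  -> R2 @ bar 2 tick 0 v(0, 1): D3/F3 m3 -> E3/E4 P8 similar
  -> R2 @ bar 2 tick 0 v(0, 3): D3/A3 P5 -> E3/E4 P8 similar
  -> R2 @ bar 2 tick 0 v(1, 2): F3/A4 M3 -> E4/B4 P5 similar
  -> R2 @ bar 2 tick 0 v(1, 3): F3/A3 M3 -> E4/E4 P1 similar
  -> R2 @ bar 2 tick 0 v(2, 3): A4/A3 P8 -> B4/E4 P5 similar
  -> R3 @ bar 2 tick 0 v(2, 3): B4 above E4
  -> R7 @ bar 2 tick 0 v(1,): F3->E4 leap 11st
  -> R3 @ bar 2 tick 1 v(2, 3): B4 above E4
  -> R3 @ bar 2 tick 2 v(2, 3): B4 above E4
  -> R3 @ bar 2 tick 3 v(2, 3): B4 above E4
  -> R1 @ bar 3 tick 0 v(0, 2): E3/B4 P5 -> C3/G4 P5 similar
  -> R2 @ bar 3 tick 0 v(0, 3): E3/E4 P8 -> C3/G3 P5 similar
  -> R2 @ bar 3 tick 0 v(2, 3): B4/E4 P5 -> G4/G3 P8 similar
  -> R3 @ bar 3 tick 0 v(2, 3): G4 above G3
  -> R3 @ bar 3 tick 1 v(2, 3): G4 above G3
  -> R3 @ bar 3 tick 2 v(2, 3): G4 above G3
  -> R3 @ bar 3 tick 3 v(2, 3): G4 above G3
  -> R4 @ bar 4 tick 0 v(0, 1): B2/E3 P4 untreated
  -> R2 @ bar 5 tick 0 v(0, 3): B2/D4 m3 -> G3/G4 P8 similar
  -> R2 @ bar 5 tick 0 v(1, 2): E3/D4 m7 -> E4/B4 P5 similar
  -> R3 @ bar 5 tick 0 v(2, 3): B4 above G4
  -> R8 @ bar 5 tick 0 v(0, 3): penult P8 not 3rd/6th
  -> R3 @ bar 5 tick 1 v(2, 3): B4 above G4
  -> R3 @ bar 5 tick 2 v(2, 3): B4 above G4
  -> R3 @ bar 5 tick 3 v(2, 3): B4 above G4
  -> R1 @ bar 6 tick 0 v(1, 2): E4/B4 P5 -> F4/C5 P5 similar
  -> R3 @ bar 6 tick 0 v(2, 3): C5 above A4
  -> R3 @ bar 6 tick 1 v(2, 3): C5 above A4
  -> R3 @ bar 6 tick 2 v(2, 3): C5 above A4
  -> R3 @ bar 6 tick 3 v(2, 3): C5 above A4
  -> R6 @ bar 6 tick 3 v(0, 3): closes on M3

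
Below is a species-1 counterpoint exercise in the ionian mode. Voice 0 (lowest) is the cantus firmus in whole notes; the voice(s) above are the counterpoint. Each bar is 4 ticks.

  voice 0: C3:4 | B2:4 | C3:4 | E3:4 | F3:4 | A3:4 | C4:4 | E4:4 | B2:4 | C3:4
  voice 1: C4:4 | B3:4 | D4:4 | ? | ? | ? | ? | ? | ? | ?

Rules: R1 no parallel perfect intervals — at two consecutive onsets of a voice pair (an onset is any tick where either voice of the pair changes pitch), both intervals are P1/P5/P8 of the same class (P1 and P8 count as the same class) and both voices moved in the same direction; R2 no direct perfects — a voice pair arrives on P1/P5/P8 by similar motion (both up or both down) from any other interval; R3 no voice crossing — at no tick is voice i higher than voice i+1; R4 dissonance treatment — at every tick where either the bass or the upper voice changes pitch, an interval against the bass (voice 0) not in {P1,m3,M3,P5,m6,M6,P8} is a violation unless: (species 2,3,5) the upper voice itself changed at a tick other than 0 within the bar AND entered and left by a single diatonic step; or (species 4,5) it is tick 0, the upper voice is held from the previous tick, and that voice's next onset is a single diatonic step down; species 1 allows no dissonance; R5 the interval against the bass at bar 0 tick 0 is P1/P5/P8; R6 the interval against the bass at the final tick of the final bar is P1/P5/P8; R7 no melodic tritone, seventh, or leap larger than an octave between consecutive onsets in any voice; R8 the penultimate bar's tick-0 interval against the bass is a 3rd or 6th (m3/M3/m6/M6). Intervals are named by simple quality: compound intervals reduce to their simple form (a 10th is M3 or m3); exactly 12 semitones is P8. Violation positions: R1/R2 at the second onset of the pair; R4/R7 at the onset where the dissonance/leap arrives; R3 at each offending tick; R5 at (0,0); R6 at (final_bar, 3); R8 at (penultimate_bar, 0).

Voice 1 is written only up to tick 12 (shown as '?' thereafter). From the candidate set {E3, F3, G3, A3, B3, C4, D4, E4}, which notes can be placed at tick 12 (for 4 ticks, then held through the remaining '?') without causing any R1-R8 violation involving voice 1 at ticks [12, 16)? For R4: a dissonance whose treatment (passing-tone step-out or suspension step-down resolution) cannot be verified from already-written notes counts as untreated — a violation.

{B3, C4, G3}

E3: violates R7
F3: violates R4
G3: legal
A3: violates R4
B3: legal
C4: legal
D4: violates R4
E4: violates R2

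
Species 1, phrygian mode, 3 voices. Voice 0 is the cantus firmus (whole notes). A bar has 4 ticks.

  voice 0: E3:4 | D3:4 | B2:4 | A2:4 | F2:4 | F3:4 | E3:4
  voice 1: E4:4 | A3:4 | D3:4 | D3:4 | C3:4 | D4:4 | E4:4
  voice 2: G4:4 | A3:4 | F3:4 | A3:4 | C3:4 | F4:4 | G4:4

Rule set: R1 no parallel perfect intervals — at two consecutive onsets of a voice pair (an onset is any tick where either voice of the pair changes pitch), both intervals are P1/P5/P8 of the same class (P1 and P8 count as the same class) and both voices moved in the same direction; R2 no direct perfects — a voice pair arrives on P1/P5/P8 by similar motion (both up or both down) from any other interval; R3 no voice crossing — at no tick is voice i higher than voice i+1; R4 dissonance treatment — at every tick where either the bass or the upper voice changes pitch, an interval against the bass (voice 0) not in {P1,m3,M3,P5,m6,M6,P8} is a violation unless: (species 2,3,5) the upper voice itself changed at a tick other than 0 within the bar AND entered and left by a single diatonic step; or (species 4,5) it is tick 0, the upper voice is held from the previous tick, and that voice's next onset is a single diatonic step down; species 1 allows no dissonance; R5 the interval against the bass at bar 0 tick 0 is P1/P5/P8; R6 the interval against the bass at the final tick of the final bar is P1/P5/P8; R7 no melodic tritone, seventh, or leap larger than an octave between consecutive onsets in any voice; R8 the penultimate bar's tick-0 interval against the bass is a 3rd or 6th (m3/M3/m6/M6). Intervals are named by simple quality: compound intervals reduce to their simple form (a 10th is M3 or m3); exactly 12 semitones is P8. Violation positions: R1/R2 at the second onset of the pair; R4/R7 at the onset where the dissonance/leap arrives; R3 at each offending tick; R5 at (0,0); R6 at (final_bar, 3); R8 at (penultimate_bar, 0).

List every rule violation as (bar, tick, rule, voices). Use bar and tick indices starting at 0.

bar 0: v0=E3 v1=E4 v2=G4 downbeat m3
bar 1: v0=D3 v1=A3 v2=A3 downbeat P5
bar 2: v0=B2 v1=D3 v2=F3 downbeat TT
bar 3: v0=A2 v1=D3 v2=A3 downbeat P8
bar 4: v0=F2 v1=C3 v2=C3 downbeat P5
bar 5: v0=F3 v1=D4 v2=F4 downbeat P8
bar 6: v0=E3 v1=E4 v2=G4 downbeat m3
  -> R5 @ bar 0 tick 0 v(0, 2): opens on m3
  -> R2 @ bar 1 tick 0 v(0, 1): E3/E4 P8 -> D3/A3 P5 similar
  -> R2 @ bar 1 tick 0 v(0, 2): E3/G4 m3 -> D3/A3 P5 similar
  -> R2 @ bar 1 tick 0 v(1, 2): E4/G4 m3 -> A3/A3 P1 similar
  -> R7 @ bar 1 tick 0 v(2,): G4->A3 leap 10st
  -> R4 @ bar 2 tick 0 v(0, 2): B2/F3 TT untreated
  -> R4 @ bar 3 tick 0 v(0, 1): A2/D3 P4 untreated
  -> R2 @ bar 4 tick 0 v(0, 1): A2/D3 P4 -> F2/C3 P5 similar
  -> R2 @ bar 4 tick 0 v(0, 2): A2/A3 P8 -> F2/C3 P5 similar
  -> R2 @ bar 4 tick 0 v(1, 2): D3/A3 P5 -> C3/C3 P1 similar
  -> R2 @ bar 5 tick 0 v(0, 2): F2/C3 P5 -> F3/F4 P8 similar
  -> R7 @ bar 5 tick 0 v(1,): C3->D4 leap 14st
  -> R7 @ bar 5 tick 0 v(2,): C3->F4 leap 17st
  -> R8 @ bar 5 tick 0 v(0, 2): penult P8 not 3rd/6th
  -> R6 @ bar 6 tick 3 v(0, 2): closes on m3

(0, 0, R5, (0, 2))
(1, 0, R2, (0, 1))
(1, 0, R2, (0, 2))
(1, 0, R2, (1, 2))
(1, 0, R7, (2,))
(2, 0, R4, (0, 2))
(3, 0, R4, (0, 1))
(4, 0, R2, (0, 1))
(4, 0, R2, (0, 2))
(4, 0, R2, (1, 2))
(5, 0, R2, (0, 2))
(5, 0, R7, (1,))
(5, 0, R7, (2,))
(5, 0, R8, (0, 2))
(6, 3, R6, (0, 2))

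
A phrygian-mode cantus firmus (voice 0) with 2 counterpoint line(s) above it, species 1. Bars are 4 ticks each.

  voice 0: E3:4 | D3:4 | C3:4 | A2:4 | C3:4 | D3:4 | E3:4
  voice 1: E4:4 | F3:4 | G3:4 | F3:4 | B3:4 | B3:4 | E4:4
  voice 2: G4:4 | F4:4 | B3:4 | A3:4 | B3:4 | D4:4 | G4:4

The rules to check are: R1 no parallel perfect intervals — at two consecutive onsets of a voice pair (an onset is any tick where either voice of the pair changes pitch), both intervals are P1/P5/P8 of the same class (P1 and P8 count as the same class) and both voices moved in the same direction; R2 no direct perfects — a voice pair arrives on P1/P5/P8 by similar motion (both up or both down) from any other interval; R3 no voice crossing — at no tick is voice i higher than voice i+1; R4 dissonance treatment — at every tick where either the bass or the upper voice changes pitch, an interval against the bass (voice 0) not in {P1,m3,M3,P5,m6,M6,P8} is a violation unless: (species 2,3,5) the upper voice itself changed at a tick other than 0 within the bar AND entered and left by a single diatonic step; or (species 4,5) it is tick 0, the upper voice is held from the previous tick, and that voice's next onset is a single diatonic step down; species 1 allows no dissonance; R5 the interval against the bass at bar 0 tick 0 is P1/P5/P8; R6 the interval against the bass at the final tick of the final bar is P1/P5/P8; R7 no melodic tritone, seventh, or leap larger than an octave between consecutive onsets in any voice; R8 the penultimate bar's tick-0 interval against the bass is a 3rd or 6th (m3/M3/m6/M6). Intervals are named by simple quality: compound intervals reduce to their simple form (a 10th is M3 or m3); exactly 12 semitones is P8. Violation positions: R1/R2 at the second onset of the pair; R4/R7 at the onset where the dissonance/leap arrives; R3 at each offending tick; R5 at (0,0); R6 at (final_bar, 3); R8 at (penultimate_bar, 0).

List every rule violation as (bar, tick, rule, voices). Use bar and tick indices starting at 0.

(0, 0, R5, (0, 2))
(1, 0, R2, (1, 2))
(1, 0, R7, (1,))
(2, 0, R4, (0, 2))
(2, 0, R7, (2,))
(3, 0, R2, (0, 2))
(4, 0, R2, (1, 2))
(4, 0, R4, (0, 1))
(4, 0, R4, (0, 2))
(4, 0, R7, (1,))
(5, 0, R2, (0, 2))
(5, 0, R8, (0, 2))
(6, 0, R2, (0, 1))
(6, 3, R6, (0, 2))

bar 0: v0=E3 v1=E4 v2=G4 downbeat m3
bar 1: v0=D3 v1=F3 v2=F4 downbeat m3
bar 2: v0=C3 v1=G3 v2=B3 downbeat M7
bar 3: v0=A2 v1=F3 v2=A3 downbeat P8
bar 4: v0=C3 v1=B3 v2=B3 downbeat M7
bar 5: v0=D3 v1=B3 v2=D4 downbeat P8
bar 6: v0=E3 v1=E4 v2=G4 downbeat m3
  -> R5 @ bar 0 tick 0 v(0, 2): opens on m3
  -> R2 @ bar 1 tick 0 v(1, 2): E4/G4 m3 -> F3/F4 P8 similar
  -> R7 @ bar 1 tick 0 v(1,): E4->F3 leap 11st
  -> R4 @ bar 2 tick 0 v(0, 2): C3/B3 M7 untreated
  -> R7 @ bar 2 tick 0 v(2,): F4->B3 leap 6st
  -> R2 @ bar 3 tick 0 v(0, 2): C3/B3 M7 -> A2/A3 P8 similar
  -> R2 @ bar 4 tick 0 v(1, 2): F3/A3 M3 -> B3/B3 P1 similar
  -> R4 @ bar 4 tick 0 v(0, 1): C3/B3 M7 untreated
  -> R4 @ bar 4 tick 0 v(0, 2): C3/B3 M7 untreated
  -> R7 @ bar 4 tick 0 v(1,): F3->B3 leap 6st
  -> R2 @ bar 5 tick 0 v(0, 2): C3/B3 M7 -> D3/D4 P8 similar
  -> R8 @ bar 5 tick 0 v(0, 2): penult P8 not 3rd/6th
  -> R2 @ bar 6 tick 0 v(0, 1): D3/B3 M6 -> E3/E4 P8 similar
  -> R6 @ bar 6 tick 3 v(0, 2): closes on m3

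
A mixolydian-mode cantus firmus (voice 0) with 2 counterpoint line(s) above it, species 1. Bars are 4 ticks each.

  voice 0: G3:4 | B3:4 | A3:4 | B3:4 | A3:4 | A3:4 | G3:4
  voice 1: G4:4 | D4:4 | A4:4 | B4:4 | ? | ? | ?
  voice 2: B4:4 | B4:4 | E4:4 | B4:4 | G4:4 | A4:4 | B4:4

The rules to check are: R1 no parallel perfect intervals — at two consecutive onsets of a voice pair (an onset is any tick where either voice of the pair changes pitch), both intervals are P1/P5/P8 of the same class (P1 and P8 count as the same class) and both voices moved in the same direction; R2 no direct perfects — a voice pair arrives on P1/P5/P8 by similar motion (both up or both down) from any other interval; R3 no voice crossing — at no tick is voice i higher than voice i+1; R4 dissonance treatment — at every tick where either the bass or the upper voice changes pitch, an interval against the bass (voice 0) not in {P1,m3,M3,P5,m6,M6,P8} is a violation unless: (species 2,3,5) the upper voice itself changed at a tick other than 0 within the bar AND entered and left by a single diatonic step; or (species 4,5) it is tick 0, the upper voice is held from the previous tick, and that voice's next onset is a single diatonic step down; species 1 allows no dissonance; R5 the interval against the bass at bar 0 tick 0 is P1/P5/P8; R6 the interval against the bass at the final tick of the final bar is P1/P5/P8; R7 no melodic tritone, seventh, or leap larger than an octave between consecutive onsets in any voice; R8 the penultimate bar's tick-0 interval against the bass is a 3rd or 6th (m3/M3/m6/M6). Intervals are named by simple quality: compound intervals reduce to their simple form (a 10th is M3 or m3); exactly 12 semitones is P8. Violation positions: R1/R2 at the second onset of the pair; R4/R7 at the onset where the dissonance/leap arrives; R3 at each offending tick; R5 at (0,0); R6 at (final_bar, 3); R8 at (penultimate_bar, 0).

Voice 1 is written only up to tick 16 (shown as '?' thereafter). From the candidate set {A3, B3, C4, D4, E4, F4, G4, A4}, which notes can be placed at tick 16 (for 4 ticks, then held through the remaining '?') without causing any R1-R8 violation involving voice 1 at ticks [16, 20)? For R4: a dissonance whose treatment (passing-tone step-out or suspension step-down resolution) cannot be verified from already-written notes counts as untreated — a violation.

A3: violates R1,R7
B3: violates R4
C4: violates R2,R7
D4: violates R4
E4: violates R2
F4: violates R7
G4: violates R1,R4
A4: violates R1,R3

{}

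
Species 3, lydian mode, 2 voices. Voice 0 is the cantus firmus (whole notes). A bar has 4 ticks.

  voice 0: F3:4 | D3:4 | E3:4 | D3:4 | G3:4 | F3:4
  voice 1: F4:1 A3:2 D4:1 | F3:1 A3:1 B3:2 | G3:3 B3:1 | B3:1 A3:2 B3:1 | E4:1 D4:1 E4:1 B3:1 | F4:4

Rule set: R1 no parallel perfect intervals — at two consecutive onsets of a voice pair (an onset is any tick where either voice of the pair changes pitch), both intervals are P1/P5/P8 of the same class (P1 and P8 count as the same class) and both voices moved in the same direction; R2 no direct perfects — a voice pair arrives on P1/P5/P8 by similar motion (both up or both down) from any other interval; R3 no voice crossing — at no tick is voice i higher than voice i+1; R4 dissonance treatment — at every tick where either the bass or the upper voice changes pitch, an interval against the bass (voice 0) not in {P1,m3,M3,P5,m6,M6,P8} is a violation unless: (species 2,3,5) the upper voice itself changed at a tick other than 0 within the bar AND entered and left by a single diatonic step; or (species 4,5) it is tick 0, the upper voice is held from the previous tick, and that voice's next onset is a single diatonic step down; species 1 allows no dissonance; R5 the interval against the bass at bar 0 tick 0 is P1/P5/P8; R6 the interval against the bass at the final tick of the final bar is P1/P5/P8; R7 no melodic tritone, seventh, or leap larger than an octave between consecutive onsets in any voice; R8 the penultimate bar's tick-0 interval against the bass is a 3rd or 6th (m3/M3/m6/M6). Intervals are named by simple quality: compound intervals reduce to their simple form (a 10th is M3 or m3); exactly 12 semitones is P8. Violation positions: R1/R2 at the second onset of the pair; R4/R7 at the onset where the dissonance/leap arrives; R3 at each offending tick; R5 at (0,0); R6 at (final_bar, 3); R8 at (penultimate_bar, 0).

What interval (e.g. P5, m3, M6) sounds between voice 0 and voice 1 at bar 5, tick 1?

voice 0=F3 voice 1=F4 -> P8

P8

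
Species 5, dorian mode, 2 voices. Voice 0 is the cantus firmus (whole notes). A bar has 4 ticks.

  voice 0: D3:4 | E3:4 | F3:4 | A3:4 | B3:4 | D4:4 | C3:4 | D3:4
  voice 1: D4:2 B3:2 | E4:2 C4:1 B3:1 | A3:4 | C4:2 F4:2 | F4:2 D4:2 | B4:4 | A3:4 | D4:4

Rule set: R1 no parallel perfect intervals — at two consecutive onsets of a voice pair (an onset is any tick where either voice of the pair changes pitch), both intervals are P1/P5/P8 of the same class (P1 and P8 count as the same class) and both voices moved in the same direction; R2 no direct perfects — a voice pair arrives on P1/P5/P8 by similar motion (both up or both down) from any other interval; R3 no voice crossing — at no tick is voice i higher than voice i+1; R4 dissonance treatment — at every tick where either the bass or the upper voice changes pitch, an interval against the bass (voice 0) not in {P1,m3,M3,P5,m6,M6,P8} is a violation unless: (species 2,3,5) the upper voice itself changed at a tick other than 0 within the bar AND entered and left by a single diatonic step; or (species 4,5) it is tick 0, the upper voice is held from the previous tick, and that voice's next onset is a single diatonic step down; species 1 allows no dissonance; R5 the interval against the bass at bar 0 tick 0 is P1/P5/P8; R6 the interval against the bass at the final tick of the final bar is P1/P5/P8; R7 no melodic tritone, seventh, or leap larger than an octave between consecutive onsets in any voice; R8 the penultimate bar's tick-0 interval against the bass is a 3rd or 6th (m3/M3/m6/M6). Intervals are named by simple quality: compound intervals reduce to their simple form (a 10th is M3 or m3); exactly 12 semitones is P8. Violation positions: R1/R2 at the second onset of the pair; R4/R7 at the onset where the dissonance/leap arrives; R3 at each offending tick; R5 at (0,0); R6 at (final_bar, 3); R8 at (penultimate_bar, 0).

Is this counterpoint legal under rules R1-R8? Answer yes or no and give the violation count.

No (5 violations)

bar 0: v0=D3 v1=D4 (P8)
bar 1: v0=E3 v1=E4 (P8)
bar 2: v0=F3 v1=A3 (M3)
bar 3: v0=A3 v1=C4 (m3)
bar 4: v0=B3 v1=F4 (TT)
bar 5: v0=D4 v1=B4 (M6)
bar 6: v0=C3 v1=A3 (M6)
bar 7: v0=D3 v1=D4 (P8)
  R2 @ bar1.0: D3/B3 M6 -> E3/E4 P8 similar
  R4 @ bar4.0: B3/F4 TT untreated
  R7 @ bar6.0: D4->C3 leap 14st
  R7 @ bar6.0: B4->A3 leap 14st
  R2 @ bar7.0: C3/A3 M6 -> D3/D4 P8 similar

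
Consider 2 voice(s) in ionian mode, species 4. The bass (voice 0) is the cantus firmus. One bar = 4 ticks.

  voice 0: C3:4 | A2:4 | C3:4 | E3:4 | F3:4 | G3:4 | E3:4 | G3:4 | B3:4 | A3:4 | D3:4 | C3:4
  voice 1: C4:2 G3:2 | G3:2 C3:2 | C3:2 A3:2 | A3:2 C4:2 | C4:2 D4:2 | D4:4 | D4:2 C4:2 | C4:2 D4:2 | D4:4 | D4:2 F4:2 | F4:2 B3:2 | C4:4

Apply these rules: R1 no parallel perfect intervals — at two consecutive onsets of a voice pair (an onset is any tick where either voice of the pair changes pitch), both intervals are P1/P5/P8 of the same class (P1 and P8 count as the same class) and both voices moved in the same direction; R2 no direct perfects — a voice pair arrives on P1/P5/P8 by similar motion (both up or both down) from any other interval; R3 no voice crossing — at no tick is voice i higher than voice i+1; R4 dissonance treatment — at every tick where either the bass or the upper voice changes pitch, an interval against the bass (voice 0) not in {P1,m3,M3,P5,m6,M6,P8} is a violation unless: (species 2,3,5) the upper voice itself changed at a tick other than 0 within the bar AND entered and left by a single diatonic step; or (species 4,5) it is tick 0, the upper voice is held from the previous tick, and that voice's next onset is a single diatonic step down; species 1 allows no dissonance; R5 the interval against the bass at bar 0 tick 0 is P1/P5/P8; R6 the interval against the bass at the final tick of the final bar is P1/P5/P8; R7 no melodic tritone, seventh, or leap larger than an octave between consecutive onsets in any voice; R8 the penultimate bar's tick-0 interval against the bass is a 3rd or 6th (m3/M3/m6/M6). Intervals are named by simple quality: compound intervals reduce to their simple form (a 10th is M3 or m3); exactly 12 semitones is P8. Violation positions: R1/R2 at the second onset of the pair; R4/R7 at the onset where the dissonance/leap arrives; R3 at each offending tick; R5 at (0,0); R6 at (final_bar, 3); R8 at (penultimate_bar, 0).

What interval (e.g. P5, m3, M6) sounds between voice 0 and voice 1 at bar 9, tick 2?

voice 0=A3 voice 1=F4 -> m6

m6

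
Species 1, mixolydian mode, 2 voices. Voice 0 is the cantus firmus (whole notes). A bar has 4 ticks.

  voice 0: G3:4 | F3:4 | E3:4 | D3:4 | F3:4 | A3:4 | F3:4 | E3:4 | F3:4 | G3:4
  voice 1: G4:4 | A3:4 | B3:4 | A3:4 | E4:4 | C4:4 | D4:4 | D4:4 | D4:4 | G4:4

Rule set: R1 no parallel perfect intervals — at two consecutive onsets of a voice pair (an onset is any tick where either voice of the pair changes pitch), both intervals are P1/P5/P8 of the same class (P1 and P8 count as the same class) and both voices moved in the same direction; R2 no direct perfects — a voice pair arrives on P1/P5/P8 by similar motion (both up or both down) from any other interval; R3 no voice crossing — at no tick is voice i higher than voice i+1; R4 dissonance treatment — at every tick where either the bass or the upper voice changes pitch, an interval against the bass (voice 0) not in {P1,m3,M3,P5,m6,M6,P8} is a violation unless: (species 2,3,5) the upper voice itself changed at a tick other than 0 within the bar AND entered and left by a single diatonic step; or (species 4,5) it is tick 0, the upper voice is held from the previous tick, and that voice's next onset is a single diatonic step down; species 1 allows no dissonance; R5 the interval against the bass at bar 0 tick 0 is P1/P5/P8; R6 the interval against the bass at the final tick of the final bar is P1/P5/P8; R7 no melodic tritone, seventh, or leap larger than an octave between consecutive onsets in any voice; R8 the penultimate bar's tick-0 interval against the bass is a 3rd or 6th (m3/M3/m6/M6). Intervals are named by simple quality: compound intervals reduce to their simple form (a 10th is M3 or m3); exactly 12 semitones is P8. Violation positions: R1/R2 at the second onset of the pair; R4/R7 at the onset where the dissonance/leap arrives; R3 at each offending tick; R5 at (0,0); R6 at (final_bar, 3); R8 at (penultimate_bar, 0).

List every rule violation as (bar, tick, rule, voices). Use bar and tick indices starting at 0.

bar 0: v0=G3 v1=G4 downbeat P8
bar 1: v0=F3 v1=A3 downbeat M3
bar 2: v0=E3 v1=B3 downbeat P5
bar 3: v0=D3 v1=A3 downbeat P5
bar 4: v0=F3 v1=E4 downbeat M7
bar 5: v0=A3 v1=C4 downbeat m3
bar 6: v0=F3 v1=D4 downbeat M6
bar 7: v0=E3 v1=D4 downbeat m7
bar 8: v0=F3 v1=D4 downbeat M6
bar 9: v0=G3 v1=G4 downbeat P8
  -> R7 @ bar 1 tick 0 v(1,): G4->A3 leap 10st
  -> R1 @ bar 3 tick 0 v(0, 1): E3/B3 P5 -> D3/A3 P5 similar
  -> R4 @ bar 4 tick 0 v(0, 1): F3/E4 M7 untreated
  -> R4 @ bar 7 tick 0 v(0, 1): E3/D4 m7 untreated
  -> R2 @ bar 9 tick 0 v(0, 1): F3/D4 M6 -> G3/G4 P8 similar

(1, 0, R7, (1,))
(3, 0, R1, (0, 1))
(4, 0, R4, (0, 1))
(7, 0, R4, (0, 1))
(9, 0, R2, (0, 1))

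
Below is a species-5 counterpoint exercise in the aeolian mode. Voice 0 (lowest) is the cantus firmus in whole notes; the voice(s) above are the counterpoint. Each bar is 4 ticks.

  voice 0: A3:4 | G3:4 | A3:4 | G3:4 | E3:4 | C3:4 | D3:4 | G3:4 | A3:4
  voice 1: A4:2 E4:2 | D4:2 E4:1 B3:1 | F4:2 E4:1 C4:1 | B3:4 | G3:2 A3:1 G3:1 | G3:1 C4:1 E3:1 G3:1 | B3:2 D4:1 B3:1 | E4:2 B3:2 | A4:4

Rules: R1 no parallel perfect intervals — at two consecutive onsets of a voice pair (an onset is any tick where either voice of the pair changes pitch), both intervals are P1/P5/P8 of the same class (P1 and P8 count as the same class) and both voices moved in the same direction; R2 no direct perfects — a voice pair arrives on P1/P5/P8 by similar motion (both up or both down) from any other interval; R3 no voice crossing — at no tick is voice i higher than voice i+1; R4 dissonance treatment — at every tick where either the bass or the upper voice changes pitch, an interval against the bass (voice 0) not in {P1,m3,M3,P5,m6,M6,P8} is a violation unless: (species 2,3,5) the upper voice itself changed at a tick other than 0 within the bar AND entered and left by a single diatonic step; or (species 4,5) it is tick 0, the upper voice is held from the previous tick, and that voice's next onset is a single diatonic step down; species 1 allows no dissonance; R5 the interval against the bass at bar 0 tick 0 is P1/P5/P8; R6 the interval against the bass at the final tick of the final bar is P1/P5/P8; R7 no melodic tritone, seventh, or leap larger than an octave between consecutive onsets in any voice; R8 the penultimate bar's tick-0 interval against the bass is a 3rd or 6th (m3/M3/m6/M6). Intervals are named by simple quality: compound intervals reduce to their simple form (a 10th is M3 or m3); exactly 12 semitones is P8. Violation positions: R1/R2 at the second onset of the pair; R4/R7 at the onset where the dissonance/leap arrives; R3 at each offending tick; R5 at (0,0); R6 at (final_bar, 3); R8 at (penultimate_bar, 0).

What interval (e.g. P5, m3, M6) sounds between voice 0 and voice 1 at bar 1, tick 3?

voice 0=G3 voice 1=B3 -> M3

M3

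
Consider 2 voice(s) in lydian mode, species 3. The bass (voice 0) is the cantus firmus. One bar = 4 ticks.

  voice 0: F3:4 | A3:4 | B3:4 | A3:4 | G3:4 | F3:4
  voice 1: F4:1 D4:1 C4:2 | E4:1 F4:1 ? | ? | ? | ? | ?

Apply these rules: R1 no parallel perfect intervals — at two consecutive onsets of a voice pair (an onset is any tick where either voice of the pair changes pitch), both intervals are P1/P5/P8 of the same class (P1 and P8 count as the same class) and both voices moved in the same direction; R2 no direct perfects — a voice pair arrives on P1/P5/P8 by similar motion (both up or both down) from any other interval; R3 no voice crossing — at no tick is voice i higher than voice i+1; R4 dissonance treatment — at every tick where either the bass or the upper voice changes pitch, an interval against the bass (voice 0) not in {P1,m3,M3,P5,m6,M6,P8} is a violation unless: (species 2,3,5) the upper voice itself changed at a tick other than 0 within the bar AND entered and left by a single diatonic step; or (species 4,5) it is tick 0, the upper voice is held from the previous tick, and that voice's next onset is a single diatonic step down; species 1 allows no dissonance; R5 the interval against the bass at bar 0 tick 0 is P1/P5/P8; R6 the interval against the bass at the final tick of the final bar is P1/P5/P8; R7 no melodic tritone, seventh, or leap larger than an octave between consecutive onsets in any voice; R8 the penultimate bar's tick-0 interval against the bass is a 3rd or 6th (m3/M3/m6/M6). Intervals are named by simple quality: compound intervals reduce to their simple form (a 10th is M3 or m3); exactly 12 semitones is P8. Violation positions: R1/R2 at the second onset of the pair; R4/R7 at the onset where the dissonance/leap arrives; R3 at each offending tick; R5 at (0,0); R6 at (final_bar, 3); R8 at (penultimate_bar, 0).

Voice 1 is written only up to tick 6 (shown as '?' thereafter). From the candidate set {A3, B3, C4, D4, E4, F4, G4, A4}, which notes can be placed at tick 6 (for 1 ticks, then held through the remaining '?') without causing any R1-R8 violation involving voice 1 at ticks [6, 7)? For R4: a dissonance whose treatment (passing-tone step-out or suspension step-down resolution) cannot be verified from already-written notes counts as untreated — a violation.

{A3, A4, C4, E4, F4}

A3: legal
B3: violates R4,R7
C4: legal
D4: violates R4
E4: legal
F4: legal
G4: violates R4
A4: legal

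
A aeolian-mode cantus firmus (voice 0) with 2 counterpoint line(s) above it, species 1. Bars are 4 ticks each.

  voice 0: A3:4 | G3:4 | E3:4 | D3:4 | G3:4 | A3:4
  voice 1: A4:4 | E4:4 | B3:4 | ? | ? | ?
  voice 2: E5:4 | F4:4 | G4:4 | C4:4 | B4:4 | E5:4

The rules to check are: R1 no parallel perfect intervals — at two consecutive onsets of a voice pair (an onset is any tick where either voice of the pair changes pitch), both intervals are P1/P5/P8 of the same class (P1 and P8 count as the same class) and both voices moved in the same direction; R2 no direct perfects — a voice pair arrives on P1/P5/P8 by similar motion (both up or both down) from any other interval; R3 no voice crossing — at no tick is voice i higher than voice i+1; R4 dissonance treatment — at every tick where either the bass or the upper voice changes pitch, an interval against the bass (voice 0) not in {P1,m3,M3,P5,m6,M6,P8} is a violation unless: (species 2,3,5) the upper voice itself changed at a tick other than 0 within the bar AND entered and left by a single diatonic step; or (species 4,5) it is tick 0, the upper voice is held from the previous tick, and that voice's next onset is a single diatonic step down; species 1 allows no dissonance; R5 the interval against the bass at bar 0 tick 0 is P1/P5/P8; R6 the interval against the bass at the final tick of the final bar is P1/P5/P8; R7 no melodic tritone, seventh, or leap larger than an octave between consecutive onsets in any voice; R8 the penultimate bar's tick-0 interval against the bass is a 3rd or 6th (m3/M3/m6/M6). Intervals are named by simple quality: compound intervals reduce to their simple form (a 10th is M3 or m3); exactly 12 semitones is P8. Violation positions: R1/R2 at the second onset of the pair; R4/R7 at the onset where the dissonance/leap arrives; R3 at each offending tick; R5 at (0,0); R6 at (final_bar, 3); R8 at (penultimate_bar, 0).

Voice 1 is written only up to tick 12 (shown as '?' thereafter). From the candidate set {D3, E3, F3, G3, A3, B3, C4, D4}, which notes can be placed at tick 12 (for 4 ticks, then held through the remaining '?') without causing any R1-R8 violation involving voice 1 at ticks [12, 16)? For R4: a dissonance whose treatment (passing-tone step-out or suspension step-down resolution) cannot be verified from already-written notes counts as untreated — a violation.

D3: violates R2
E3: violates R4
F3: violates R2,R7
G3: violates R4
A3: violates R1
B3: legal
C4: violates R4
D4: violates R3

{B3}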